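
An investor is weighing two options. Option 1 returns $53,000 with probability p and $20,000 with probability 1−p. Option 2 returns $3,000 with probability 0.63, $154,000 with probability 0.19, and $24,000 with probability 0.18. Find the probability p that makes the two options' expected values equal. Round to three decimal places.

EV(Option 2) = 0.63 × 3000 + 0.19 × 154000 + 0.18 × 24000 = 1890 + 29260 + 4320 = 35470
p·53000 + (1−p)·20000 = 35470
33000p + 20000 = 35470
p = (35470 − 20000) / 33000

p = 0.469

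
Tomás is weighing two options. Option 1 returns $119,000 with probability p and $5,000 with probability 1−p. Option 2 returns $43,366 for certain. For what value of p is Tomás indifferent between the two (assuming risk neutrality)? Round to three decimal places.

p = 0.337

p·119000 + (1−p)·5000 = 43366
114000p + 5000 = 43366
p = (43366 − 5000) / 114000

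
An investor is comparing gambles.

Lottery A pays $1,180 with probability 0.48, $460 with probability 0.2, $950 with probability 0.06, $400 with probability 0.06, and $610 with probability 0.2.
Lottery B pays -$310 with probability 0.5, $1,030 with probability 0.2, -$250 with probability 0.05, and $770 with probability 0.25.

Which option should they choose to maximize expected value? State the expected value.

Lottery A = 0.48 × 1180 + 0.2 × 460 + 0.06 × 950 + 0.06 × 400 + 0.2 × 610 = 566.4 + 92 + 57 + 24 + 122 = 861.4
Lottery B = 0.5 × (-310) + 0.2 × 1030 + 0.05 × (-250) + 0.25 × 770 = -155 + 206 − 12.5 + 192.5 = 231

Lottery A ($861.40)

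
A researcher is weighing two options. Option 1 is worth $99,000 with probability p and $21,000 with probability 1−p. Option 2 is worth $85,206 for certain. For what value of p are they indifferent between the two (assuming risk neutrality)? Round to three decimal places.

p·99000 + (1−p)·21000 = 85206
78000p + 21000 = 85206
p = (85206 − 21000) / 78000

p = 0.823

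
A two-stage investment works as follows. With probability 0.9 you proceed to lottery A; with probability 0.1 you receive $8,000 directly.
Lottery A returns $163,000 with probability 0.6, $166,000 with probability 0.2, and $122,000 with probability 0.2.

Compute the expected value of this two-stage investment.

$140,660

EV(A) = 0.6 × 163000 + 0.2 × 166000 + 0.2 × 122000 = 97800 + 33200 + 24400 = 155400
Branch B: 8000 (certain)
Overall = 0.9 × 155400 + 0.1 × 8000 = 139860 + 800 = 140660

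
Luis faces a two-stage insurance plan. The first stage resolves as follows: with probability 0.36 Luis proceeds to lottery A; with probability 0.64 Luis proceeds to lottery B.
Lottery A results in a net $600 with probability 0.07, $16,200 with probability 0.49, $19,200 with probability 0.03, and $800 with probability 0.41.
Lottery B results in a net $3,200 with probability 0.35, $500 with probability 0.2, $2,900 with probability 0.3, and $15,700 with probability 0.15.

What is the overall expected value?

EV(A) = 0.07 × 600 + 0.49 × 16200 + 0.03 × 19200 + 0.41 × 800 = 42 + 7938 + 576 + 328 = 8884
EV(B) = 0.35 × 3200 + 0.2 × 500 + 0.3 × 2900 + 0.15 × 15700 = 1120 + 100 + 870 + 2355 = 4445
Overall = 0.36 × 8884 + 0.64 × 4445 = 3198.24 + 2844.8 = 6043.04

$6,043.04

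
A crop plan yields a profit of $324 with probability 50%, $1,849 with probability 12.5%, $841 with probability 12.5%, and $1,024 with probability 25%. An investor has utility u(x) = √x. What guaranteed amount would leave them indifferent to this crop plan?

E[u] = 0.5·√324 + 0.125·√1849 + 0.125·√841 + 0.25·√1024 = 0.5·18 + 0.125·43 + 0.125·29 + 0.25·32 = 26
CE = (26)² = 676

$676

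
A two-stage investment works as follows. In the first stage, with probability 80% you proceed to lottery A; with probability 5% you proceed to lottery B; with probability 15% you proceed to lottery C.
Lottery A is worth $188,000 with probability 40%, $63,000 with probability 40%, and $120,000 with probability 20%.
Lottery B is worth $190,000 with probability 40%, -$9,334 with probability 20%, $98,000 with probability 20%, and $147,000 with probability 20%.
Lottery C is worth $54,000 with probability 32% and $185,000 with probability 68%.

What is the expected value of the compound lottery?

EV(A) = 0.4 × 188000 + 0.4 × 63000 + 0.2 × 120000 = 75200 + 25200 + 24000 = 124400
EV(B) = 0.4 × 190000 + 0.2 × (-9334) + 0.2 × 98000 + 0.2 × 147000 = 76000 − 1866.8 + 19600 + 29400 = 123133.2
EV(C) = 0.32 × 54000 + 0.68 × 185000 = 17280 + 125800 = 143080
Overall = 0.8 × 124400 + 0.05 × 123133.2 + 0.15 × 143080 = 99520 + 6156.66 + 21462 = 127138.66

$127,138.66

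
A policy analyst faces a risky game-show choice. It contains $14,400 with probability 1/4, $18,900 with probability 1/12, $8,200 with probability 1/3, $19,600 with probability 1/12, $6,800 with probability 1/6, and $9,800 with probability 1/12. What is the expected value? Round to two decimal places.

EV = 1/4 × 14400 + 1/12 × 18900 + 1/3 × 8200 + 1/12 × 19600 + 1/6 × 6800 + 1/12 × 9800 = 3600 + 1575 + 2733.3333 + 1633.3333 + 1133.3333 + 816.6667 = 11491.6667

$11,491.67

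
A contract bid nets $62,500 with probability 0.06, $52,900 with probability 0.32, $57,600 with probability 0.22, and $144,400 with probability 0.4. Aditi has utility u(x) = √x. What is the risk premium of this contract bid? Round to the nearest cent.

$5,026.44

E[u] = 0.06·√62500 + 0.32·√52900 + 0.22·√57600 + 0.4·√144400 = 0.06·250 + 0.32·230 + 0.22·240 + 0.4·380 = 293.4
CE = (293.4)² = 86083.56
Risk premium = EV − CE = 91110 − 86083.56 = 5026.44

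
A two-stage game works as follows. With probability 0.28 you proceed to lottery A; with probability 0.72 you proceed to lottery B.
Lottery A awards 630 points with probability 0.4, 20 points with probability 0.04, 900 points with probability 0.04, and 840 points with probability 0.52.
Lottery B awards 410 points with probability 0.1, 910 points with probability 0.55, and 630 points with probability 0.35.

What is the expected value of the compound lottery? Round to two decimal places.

EV(A) = 0.4 × 630 + 0.04 × 20 + 0.04 × 900 + 0.52 × 840 = 252 + 0.8 + 36 + 436.8 = 725.6
EV(B) = 0.1 × 410 + 0.55 × 910 + 0.35 × 630 = 41 + 500.5 + 220.5 = 762
Overall = 0.28 × 725.6 + 0.72 × 762 = 203.168 + 548.64 = 751.808

751.81 points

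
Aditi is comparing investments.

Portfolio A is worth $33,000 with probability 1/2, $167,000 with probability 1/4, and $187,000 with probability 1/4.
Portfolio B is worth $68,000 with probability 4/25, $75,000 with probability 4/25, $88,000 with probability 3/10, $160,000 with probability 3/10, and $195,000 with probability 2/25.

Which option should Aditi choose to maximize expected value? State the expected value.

Portfolio A = 1/2 × 33000 + 1/4 × 167000 + 1/4 × 187000 = 16500 + 41750 + 46750 = 105000
Portfolio B = 4/25 × 68000 + 4/25 × 75000 + 3/10 × 88000 + 3/10 × 160000 + 2/25 × 195000 = 10880 + 12000 + 26400 + 48000 + 15600 = 112880

Portfolio B ($112,880)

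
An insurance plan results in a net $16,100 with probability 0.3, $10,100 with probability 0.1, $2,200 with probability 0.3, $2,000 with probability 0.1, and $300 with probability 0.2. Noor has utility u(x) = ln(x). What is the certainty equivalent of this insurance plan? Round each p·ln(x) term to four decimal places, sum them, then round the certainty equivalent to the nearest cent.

$3,095.79

E[u] = 0.3·ln(16100) + 0.1·ln(10100) + 0.3·ln(2200) + 0.1·ln(2000) + 0.2·ln(300) = 2.9060 + 0.9220 + 2.3089 + 0.7601 + 1.1408 = 8.0378
CE = e^8.0378 ≈ 3095.79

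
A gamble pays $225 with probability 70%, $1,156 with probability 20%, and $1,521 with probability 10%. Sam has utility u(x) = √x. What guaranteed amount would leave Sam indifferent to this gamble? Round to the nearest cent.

E[u] = 0.7·√225 + 0.2·√1156 + 0.1·√1521 = 0.7·15 + 0.2·34 + 0.1·39 = 21.2
CE = (21.2)² = 449.44

$449.44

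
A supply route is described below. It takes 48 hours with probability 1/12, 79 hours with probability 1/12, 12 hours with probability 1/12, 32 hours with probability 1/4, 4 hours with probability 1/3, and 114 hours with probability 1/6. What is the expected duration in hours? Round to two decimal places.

39.92 hours

EV = 1/12 × 48 + 1/12 × 79 + 1/12 × 12 + 1/4 × 32 + 1/3 × 4 + 1/6 × 114 = 4 + 6.5833 + 1 + 8 + 1.3333 + 19 = 39.9167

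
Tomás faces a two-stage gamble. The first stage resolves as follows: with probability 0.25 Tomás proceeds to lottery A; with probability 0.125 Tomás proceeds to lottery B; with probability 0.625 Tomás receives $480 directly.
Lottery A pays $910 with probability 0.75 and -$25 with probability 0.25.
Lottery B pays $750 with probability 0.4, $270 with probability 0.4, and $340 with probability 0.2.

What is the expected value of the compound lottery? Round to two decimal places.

EV(A) = 0.75 × 910 + 0.25 × (-25) = 682.5 − 6.25 = 676.25
EV(B) = 0.4 × 750 + 0.4 × 270 + 0.2 × 340 = 300 + 108 + 68 = 476
Branch C: 480 (certain)
Overall = 0.25 × 676.25 + 0.125 × 476 + 0.625 × 480 = 169.0625 + 59.5 + 300 = 528.5625

$528.56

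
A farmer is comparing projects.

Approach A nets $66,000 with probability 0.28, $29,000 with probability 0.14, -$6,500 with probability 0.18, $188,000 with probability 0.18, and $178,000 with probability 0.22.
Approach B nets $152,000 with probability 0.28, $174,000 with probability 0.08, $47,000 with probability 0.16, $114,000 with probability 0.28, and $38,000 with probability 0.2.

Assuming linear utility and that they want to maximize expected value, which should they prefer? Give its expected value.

Approach A = 0.28 × 66000 + 0.14 × 29000 + 0.18 × (-6500) + 0.18 × 188000 + 0.22 × 178000 = 18480 + 4060 − 1170 + 33840 + 39160 = 94370
Approach B = 0.28 × 152000 + 0.08 × 174000 + 0.16 × 47000 + 0.28 × 114000 + 0.2 × 38000 = 42560 + 13920 + 7520 + 31920 + 7600 = 103520

Approach B ($103,520)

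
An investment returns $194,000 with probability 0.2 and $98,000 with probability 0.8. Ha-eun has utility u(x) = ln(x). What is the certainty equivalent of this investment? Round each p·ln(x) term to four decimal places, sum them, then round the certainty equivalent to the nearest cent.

E[u] = 0.2·ln(194000) + 0.8·ln(98000) = 2.4351 + 9.1942 = 11.6293
CE = e^11.6293 ≈ 112341.66

$112,341.66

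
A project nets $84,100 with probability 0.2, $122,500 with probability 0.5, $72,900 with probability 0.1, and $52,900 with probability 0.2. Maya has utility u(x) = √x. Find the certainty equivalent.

E[u] = 0.2·√84100 + 0.5·√122500 + 0.1·√72900 + 0.2·√52900 = 0.2·290 + 0.5·350 + 0.1·270 + 0.2·230 = 306
CE = (306)² = 93636

$93,636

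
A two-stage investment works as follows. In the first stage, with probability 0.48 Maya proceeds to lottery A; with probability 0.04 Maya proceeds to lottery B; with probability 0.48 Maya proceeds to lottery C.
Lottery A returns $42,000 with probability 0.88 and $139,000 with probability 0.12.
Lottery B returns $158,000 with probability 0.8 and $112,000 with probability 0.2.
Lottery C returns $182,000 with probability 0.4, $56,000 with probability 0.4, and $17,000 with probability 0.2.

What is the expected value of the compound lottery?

$79,027.20

EV(A) = 0.88 × 42000 + 0.12 × 139000 = 36960 + 16680 = 53640
EV(B) = 0.8 × 158000 + 0.2 × 112000 = 126400 + 22400 = 148800
EV(C) = 0.4 × 182000 + 0.4 × 56000 + 0.2 × 17000 = 72800 + 22400 + 3400 = 98600
Overall = 0.48 × 53640 + 0.04 × 148800 + 0.48 × 98600 = 25747.2 + 5952 + 47328 = 79027.2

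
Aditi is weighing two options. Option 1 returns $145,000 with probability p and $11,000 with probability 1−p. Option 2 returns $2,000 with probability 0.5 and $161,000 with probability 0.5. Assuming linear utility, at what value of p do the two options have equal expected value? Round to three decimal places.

p = 0.526

EV(Option 2) = 0.5 × 2000 + 0.5 × 161000 = 1000 + 80500 = 81500
p·145000 + (1−p)·11000 = 81500
134000p + 11000 = 81500
p = (81500 − 11000) / 134000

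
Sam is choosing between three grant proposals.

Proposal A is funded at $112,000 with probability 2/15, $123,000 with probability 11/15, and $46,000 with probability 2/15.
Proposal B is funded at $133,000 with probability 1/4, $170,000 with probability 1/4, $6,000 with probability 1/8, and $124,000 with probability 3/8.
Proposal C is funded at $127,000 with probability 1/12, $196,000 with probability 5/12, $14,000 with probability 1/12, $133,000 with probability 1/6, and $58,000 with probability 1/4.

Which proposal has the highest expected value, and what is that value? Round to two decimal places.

Proposal C ($130,083.33)

Proposal A = 2/15 × 112000 + 11/15 × 123000 + 2/15 × 46000 = 14933.3333 + 90200 + 6133.3333 = 111266.6667
Proposal B = 1/4 × 133000 + 1/4 × 170000 + 1/8 × 6000 + 3/8 × 124000 = 33250 + 42500 + 750 + 46500 = 123000
Proposal C = 1/12 × 127000 + 5/12 × 196000 + 1/12 × 14000 + 1/6 × 133000 + 1/4 × 58000 = 10583.3333 + 81666.6667 + 1166.6667 + 22166.6667 + 14500 = 130083.3333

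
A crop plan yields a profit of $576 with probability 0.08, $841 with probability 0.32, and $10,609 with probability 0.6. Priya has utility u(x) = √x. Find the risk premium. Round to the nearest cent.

$1,351.60

E[u] = 0.08·√576 + 0.32·√841 + 0.6·√10609 = 0.08·24 + 0.32·29 + 0.6·103 = 73
CE = (73)² = 5329
Risk premium = EV − CE = 6680.6 − 5329 = 1351.6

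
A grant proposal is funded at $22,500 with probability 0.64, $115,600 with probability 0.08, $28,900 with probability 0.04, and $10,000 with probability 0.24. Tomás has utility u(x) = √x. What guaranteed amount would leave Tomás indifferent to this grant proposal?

E[u] = 0.64·√22500 + 0.08·√115600 + 0.04·√28900 + 0.24·√10000 = 0.64·150 + 0.08·340 + 0.04·170 + 0.24·100 = 154
CE = (154)² = 23716

$23,716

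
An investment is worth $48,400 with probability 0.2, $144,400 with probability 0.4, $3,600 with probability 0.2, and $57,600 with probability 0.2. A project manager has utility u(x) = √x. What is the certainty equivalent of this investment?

E[u] = 0.2·√48400 + 0.4·√144400 + 0.2·√3600 + 0.2·√57600 = 0.2·220 + 0.4·380 + 0.2·60 + 0.2·240 = 256
CE = (256)² = 65536

$65,536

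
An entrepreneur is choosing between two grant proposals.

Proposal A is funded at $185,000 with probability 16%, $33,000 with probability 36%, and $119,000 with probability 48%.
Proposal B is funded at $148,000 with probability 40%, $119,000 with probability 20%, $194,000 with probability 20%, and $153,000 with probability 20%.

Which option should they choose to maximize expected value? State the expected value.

Proposal A = 0.16 × 185000 + 0.36 × 33000 + 0.48 × 119000 = 29600 + 11880 + 57120 = 98600
Proposal B = 0.4 × 148000 + 0.2 × 119000 + 0.2 × 194000 + 0.2 × 153000 = 59200 + 23800 + 38800 + 30600 = 152400

Proposal B ($152,400)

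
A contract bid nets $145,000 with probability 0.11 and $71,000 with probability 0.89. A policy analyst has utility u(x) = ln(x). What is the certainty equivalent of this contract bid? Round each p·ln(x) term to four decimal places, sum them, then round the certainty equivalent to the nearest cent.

$76,803.08

E[u] = 0.11·ln(145000) + 0.89·ln(71000) = 1.3073 + 9.9417 = 11.2490
CE = e^11.2490 ≈ 76803.08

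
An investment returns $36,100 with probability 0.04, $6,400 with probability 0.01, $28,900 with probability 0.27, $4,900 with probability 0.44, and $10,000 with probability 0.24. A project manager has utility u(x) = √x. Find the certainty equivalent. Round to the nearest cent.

E[u] = 0.04·√36100 + 0.01·√6400 + 0.27·√28900 + 0.44·√4900 + 0.24·√10000 = 0.04·190 + 0.01·80 + 0.27·170 + 0.44·70 + 0.24·100 = 109.1
CE = (109.1)² = 11902.81

$11,902.81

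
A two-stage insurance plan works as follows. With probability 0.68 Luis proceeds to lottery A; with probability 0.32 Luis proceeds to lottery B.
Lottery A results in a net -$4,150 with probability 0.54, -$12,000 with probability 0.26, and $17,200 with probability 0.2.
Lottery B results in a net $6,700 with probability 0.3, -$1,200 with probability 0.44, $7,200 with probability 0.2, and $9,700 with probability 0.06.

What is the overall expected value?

-$185

EV(A) = 0.54 × (-4150) + 0.26 × (-12000) + 0.2 × 17200 = -2241 − 3120 + 3440 = -1921
EV(B) = 0.3 × 6700 + 0.44 × (-1200) + 0.2 × 7200 + 0.06 × 9700 = 2010 − 528 + 1440 + 582 = 3504
Overall = 0.68 × (-1921) + 0.32 × 3504 = -1306.28 + 1121.28 = -185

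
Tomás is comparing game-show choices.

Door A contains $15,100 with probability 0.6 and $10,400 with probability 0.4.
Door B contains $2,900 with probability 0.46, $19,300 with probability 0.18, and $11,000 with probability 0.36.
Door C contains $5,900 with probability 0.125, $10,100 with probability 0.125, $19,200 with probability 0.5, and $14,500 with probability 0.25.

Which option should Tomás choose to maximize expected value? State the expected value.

Door C ($15,225)

Door A = 0.6 × 15100 + 0.4 × 10400 = 9060 + 4160 = 13220
Door B = 0.46 × 2900 + 0.18 × 19300 + 0.36 × 11000 = 1334 + 3474 + 3960 = 8768
Door C = 0.125 × 5900 + 0.125 × 10100 + 0.5 × 19200 + 0.25 × 14500 = 737.5 + 1262.5 + 9600 + 3625 = 15225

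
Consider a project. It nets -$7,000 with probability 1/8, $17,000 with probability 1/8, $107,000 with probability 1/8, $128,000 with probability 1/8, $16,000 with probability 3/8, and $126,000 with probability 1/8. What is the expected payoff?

$52,375

EV = 1/8 × (-7000) + 1/8 × 17000 + 1/8 × 107000 + 1/8 × 128000 + 3/8 × 16000 + 1/8 × 126000 = -875 + 2125 + 13375 + 16000 + 6000 + 15750 = 52375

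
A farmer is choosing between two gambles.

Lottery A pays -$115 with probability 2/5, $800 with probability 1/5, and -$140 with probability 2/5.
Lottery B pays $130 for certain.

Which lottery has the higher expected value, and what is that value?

Lottery B ($130)

Lottery A = 2/5 × (-115) + 1/5 × 800 + 2/5 × (-140) = -46 + 160 − 56 = 58
Lottery B: 130 (certain)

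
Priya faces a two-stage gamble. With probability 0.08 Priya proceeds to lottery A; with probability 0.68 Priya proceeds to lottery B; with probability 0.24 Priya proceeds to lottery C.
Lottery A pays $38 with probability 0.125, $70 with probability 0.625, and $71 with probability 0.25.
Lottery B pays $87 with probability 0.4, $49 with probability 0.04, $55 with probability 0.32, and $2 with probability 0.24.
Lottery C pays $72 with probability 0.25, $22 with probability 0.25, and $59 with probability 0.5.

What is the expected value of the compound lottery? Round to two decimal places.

$55.31

EV(A) = 0.125 × 38 + 0.625 × 70 + 0.25 × 71 = 4.75 + 43.75 + 17.75 = 66.25
EV(B) = 0.4 × 87 + 0.04 × 49 + 0.32 × 55 + 0.24 × 2 = 34.8 + 1.96 + 17.6 + 0.48 = 54.84
EV(C) = 0.25 × 72 + 0.25 × 22 + 0.5 × 59 = 18 + 5.5 + 29.5 = 53
Overall = 0.08 × 66.25 + 0.68 × 54.84 + 0.24 × 53 = 5.3 + 37.2912 + 12.72 = 55.3112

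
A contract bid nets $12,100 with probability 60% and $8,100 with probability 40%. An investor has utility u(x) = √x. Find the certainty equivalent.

$10,404

E[u] = 0.6·√12100 + 0.4·√8100 = 0.6·110 + 0.4·90 = 102
CE = (102)² = 10404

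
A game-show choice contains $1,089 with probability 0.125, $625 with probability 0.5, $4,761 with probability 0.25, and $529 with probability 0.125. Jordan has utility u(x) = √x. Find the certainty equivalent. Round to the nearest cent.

E[u] = 0.125·√1089 + 0.5·√625 + 0.25·√4761 + 0.125·√529 = 0.125·33 + 0.5·25 + 0.25·69 + 0.125·23 = 36.75
CE = (36.75)² = 1350.5625

$1,350.56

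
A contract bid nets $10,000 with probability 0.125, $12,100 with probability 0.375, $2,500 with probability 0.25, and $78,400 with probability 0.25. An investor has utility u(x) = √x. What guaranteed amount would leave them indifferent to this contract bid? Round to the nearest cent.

$18,564.06

E[u] = 0.125·√10000 + 0.375·√12100 + 0.25·√2500 + 0.25·√78400 = 0.125·100 + 0.375·110 + 0.25·50 + 0.25·280 = 136.25
CE = (136.25)² = 18564.0625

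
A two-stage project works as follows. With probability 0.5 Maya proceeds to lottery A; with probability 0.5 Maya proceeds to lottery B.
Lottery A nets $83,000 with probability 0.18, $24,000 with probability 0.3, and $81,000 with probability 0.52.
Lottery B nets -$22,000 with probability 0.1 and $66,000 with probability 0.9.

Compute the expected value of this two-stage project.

$60,730

EV(A) = 0.18 × 83000 + 0.3 × 24000 + 0.52 × 81000 = 14940 + 7200 + 42120 = 64260
EV(B) = 0.1 × (-22000) + 0.9 × 66000 = -2200 + 59400 = 57200
Overall = 0.5 × 64260 + 0.5 × 57200 = 32130 + 28600 = 60730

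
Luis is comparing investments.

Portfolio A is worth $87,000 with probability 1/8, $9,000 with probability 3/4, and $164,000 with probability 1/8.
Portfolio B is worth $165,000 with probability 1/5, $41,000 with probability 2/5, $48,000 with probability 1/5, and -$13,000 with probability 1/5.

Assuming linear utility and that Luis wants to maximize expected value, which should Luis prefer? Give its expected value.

Portfolio A = 1/8 × 87000 + 3/4 × 9000 + 1/8 × 164000 = 10875 + 6750 + 20500 = 38125
Portfolio B = 1/5 × 165000 + 2/5 × 41000 + 1/5 × 48000 + 1/5 × (-13000) = 33000 + 16400 + 9600 − 2600 = 56400

Portfolio B ($56,400)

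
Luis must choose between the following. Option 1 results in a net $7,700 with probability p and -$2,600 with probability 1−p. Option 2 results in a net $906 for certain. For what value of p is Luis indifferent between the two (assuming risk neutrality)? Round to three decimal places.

p = 0.340

p·7700 + (1−p)·(-2600) = 906
10300p − 2600 = 906
p = (906 + 2600) / 10300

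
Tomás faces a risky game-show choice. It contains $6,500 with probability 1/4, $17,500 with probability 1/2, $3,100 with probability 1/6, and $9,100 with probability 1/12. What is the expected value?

$11,650

EV = 1/4 × 6500 + 1/2 × 17500 + 1/6 × 3100 + 1/12 × 9100 = 1625 + 8750 + 516.6667 + 758.3333 = 11650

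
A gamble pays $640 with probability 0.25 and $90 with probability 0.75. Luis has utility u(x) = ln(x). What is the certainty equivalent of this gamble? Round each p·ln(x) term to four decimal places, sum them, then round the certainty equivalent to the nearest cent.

E[u] = 0.25·ln(640) + 0.75·ln(90) = 1.6154 + 3.3749 = 4.9903
CE = e^4.9903 ≈ 146.98

$146.98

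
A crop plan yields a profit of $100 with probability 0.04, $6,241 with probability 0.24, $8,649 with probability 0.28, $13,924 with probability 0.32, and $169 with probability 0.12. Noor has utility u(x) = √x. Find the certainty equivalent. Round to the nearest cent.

$7,177.48

E[u] = 0.04·√100 + 0.24·√6241 + 0.28·√8649 + 0.32·√13924 + 0.12·√169 = 0.04·10 + 0.24·79 + 0.28·93 + 0.32·118 + 0.12·13 = 84.72
CE = (84.72)² = 7177.4784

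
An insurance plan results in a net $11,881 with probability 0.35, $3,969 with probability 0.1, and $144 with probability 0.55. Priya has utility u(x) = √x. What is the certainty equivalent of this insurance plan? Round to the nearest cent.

E[u] = 0.35·√11881 + 0.1·√3969 + 0.55·√144 = 0.35·109 + 0.1·63 + 0.55·12 = 51.05
CE = (51.05)² = 2606.1025

$2,606.10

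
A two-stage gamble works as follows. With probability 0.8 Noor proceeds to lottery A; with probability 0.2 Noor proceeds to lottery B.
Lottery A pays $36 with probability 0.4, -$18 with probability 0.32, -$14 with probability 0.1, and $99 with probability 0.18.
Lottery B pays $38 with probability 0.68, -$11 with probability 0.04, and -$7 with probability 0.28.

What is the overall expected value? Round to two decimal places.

$24.74

EV(A) = 0.4 × 36 + 0.32 × (-18) + 0.1 × (-14) + 0.18 × 99 = 14.4 − 5.76 − 1.4 + 17.82 = 25.06
EV(B) = 0.68 × 38 + 0.04 × (-11) + 0.28 × (-7) = 25.84 − 0.44 − 1.96 = 23.44
Overall = 0.8 × 25.06 + 0.2 × 23.44 = 20.048 + 4.688 = 24.736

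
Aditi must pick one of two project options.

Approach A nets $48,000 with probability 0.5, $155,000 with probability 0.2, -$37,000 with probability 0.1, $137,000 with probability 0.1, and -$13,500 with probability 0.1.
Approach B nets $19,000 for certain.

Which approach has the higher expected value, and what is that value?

Approach A = 0.5 × 48000 + 0.2 × 155000 + 0.1 × (-37000) + 0.1 × 137000 + 0.1 × (-13500) = 24000 + 31000 − 3700 + 13700 − 1350 = 63650
Approach B: 19000 (certain)

Approach A ($63,650)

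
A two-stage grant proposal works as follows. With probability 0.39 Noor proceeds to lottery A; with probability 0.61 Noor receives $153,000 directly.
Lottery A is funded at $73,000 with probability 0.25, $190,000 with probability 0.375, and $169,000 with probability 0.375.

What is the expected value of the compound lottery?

EV(A) = 0.25 × 73000 + 0.375 × 190000 + 0.375 × 169000 = 18250 + 71250 + 63375 = 152875
Branch B: 153000 (certain)
Overall = 0.39 × 152875 + 0.61 × 153000 = 59621.25 + 93330 = 152951.25

$152,951.25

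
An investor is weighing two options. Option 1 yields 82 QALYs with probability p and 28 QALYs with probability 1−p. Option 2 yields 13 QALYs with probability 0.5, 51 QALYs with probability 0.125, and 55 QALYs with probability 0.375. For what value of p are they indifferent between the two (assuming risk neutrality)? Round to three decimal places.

p = 0.102

EV(Option 2) = 0.5 × 13 + 0.125 × 51 + 0.375 × 55 = 6.5 + 6.375 + 20.625 = 33.5
p·82 + (1−p)·28 = 33.5
54p + 28 = 33.5
p = (33.5 − 28) / 54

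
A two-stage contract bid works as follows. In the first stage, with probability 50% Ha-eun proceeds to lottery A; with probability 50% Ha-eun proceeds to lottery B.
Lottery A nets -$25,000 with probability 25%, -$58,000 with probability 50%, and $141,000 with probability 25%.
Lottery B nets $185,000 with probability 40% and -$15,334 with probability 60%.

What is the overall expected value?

$32,399.80

EV(A) = 0.25 × (-25000) + 0.5 × (-58000) + 0.25 × 141000 = -6250 − 29000 + 35250 = 0
EV(B) = 0.4 × 185000 + 0.6 × (-15334) = 74000 − 9200.4 = 64799.6
Overall = 0.5 × 0 + 0.5 × 64799.6 = 0 + 32399.8 = 32399.8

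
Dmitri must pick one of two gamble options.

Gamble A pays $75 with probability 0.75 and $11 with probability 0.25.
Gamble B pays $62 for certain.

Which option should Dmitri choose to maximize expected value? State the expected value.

Gamble B ($62)

Gamble A = 0.75 × 75 + 0.25 × 11 = 56.25 + 2.75 = 59
Gamble B: 62 (certain)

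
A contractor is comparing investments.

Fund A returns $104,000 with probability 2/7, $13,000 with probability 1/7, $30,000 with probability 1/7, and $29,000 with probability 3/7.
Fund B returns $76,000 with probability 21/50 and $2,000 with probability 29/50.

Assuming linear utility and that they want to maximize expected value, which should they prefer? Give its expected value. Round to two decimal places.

Fund A ($48,285.71)

Fund A = 2/7 × 104000 + 1/7 × 13000 + 1/7 × 30000 + 3/7 × 29000 = 29714.2857 + 1857.1429 + 4285.7143 + 12428.5714 = 48285.7143
Fund B = 21/50 × 76000 + 29/50 × 2000 = 31920 + 1160 = 33080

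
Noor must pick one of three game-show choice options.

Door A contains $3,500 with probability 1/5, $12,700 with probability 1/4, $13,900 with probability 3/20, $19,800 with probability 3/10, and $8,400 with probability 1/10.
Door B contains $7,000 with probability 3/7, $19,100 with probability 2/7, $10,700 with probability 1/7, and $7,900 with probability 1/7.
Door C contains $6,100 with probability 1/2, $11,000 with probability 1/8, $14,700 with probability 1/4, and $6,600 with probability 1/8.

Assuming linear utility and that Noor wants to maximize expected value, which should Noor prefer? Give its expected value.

Door A = 1/5 × 3500 + 1/4 × 12700 + 3/20 × 13900 + 3/10 × 19800 + 1/10 × 8400 = 700 + 3175 + 2085 + 5940 + 840 = 12740
Door B = 3/7 × 7000 + 2/7 × 19100 + 1/7 × 10700 + 1/7 × 7900 = 3000 + 5457.1429 + 1528.5714 + 1128.5714 = 11114.2857
Door C = 1/2 × 6100 + 1/8 × 11000 + 1/4 × 14700 + 1/8 × 6600 = 3050 + 1375 + 3675 + 825 = 8925

Door A ($12,740)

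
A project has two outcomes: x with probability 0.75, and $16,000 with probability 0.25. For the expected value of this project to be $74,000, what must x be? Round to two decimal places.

x = $93,333.33

0.75·x + 0.25·16000 = 74000
0.75·x = 74000 − 4000 = 70000
x = 70000 / 0.75 = 93333.3333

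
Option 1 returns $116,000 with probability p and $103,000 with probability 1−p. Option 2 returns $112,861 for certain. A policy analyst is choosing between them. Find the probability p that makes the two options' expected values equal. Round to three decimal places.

p·116000 + (1−p)·103000 = 112861
13000p + 103000 = 112861
p = (112861 − 103000) / 13000

p = 0.759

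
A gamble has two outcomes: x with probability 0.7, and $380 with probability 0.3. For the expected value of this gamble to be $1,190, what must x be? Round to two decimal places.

0.7·x + 0.3·380 = 1190
0.7·x = 1190 − 114 = 1076
x = 1076 / 0.7 = 1537.1429

x = $1,537.14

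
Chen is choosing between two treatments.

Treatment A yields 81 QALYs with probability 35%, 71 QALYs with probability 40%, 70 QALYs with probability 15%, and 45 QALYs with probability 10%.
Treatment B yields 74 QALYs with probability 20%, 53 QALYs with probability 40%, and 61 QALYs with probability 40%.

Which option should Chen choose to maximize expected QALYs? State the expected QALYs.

Treatment A = 0.35 × 81 + 0.4 × 71 + 0.15 × 70 + 0.1 × 45 = 28.35 + 28.4 + 10.5 + 4.5 = 71.75
Treatment B = 0.2 × 74 + 0.4 × 53 + 0.4 × 61 = 14.8 + 21.2 + 24.4 = 60.4

Treatment A (71.75 QALYs)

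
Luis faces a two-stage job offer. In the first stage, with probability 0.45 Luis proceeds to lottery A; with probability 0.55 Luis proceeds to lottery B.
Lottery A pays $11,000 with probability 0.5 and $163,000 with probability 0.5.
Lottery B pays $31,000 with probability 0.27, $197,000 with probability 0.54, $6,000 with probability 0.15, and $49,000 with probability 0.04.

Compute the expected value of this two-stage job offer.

$103,835.50

EV(A) = 0.5 × 11000 + 0.5 × 163000 = 5500 + 81500 = 87000
EV(B) = 0.27 × 31000 + 0.54 × 197000 + 0.15 × 6000 + 0.04 × 49000 = 8370 + 106380 + 900 + 1960 = 117610
Overall = 0.45 × 87000 + 0.55 × 117610 = 39150 + 64685.5 = 103835.5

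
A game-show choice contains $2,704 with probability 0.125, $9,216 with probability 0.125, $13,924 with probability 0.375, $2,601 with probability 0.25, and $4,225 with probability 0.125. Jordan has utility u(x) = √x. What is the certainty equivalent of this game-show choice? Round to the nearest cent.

E[u] = 0.125·√2704 + 0.125·√9216 + 0.375·√13924 + 0.25·√2601 + 0.125·√4225 = 0.125·52 + 0.125·96 + 0.375·118 + 0.25·51 + 0.125·65 = 83.625
CE = (83.625)² = 6993.140625

$6,993.14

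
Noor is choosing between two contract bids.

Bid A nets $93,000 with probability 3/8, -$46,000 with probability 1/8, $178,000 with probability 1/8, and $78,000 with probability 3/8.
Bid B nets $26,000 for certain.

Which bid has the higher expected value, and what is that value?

Bid A = 3/8 × 93000 + 1/8 × (-46000) + 1/8 × 178000 + 3/8 × 78000 = 34875 − 5750 + 22250 + 29250 = 80625
Bid B: 26000 (certain)

Bid A ($80,625)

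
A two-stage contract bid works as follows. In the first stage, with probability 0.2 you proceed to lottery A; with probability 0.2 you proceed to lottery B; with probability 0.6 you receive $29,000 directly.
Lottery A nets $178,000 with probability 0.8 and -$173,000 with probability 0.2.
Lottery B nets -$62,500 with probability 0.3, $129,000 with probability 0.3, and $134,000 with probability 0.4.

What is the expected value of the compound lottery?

EV(A) = 0.8 × 178000 + 0.2 × (-173000) = 142400 − 34600 = 107800
EV(B) = 0.3 × (-62500) + 0.3 × 129000 + 0.4 × 134000 = -18750 + 38700 + 53600 = 73550
Branch C: 29000 (certain)
Overall = 0.2 × 107800 + 0.2 × 73550 + 0.6 × 29000 = 21560 + 14710 + 17400 = 53670

$53,670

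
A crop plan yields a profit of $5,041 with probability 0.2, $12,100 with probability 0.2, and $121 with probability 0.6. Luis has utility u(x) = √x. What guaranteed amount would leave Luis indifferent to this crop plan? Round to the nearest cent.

E[u] = 0.2·√5041 + 0.2·√12100 + 0.6·√121 = 0.2·71 + 0.2·110 + 0.6·11 = 42.8
CE = (42.8)² = 1831.84

$1,831.84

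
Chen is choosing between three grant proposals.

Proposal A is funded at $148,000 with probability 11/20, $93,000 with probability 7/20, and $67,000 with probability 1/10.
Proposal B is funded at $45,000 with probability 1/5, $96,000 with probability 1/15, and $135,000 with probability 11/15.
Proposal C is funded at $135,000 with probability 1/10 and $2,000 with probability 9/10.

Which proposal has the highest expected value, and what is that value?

Proposal A = 11/20 × 148000 + 7/20 × 93000 + 1/10 × 67000 = 81400 + 32550 + 6700 = 120650
Proposal B = 1/5 × 45000 + 1/15 × 96000 + 11/15 × 135000 = 9000 + 6400 + 99000 = 114400
Proposal C = 1/10 × 135000 + 9/10 × 2000 = 13500 + 1800 = 15300

Proposal A ($120,650)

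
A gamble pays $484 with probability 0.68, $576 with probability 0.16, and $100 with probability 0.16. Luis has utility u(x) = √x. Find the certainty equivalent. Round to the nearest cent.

$416.16

E[u] = 0.68·√484 + 0.16·√576 + 0.16·√100 = 0.68·22 + 0.16·24 + 0.16·10 = 20.4
CE = (20.4)² = 416.16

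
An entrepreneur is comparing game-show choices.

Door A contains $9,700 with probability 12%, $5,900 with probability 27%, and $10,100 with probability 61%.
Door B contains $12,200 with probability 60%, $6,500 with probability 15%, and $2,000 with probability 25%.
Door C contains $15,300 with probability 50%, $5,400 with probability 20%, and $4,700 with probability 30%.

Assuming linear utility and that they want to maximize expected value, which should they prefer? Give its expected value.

Door A = 0.12 × 9700 + 0.27 × 5900 + 0.61 × 10100 = 1164 + 1593 + 6161 = 8918
Door B = 0.6 × 12200 + 0.15 × 6500 + 0.25 × 2000 = 7320 + 975 + 500 = 8795
Door C = 0.5 × 15300 + 0.2 × 5400 + 0.3 × 4700 = 7650 + 1080 + 1410 = 10140

Door C ($10,140)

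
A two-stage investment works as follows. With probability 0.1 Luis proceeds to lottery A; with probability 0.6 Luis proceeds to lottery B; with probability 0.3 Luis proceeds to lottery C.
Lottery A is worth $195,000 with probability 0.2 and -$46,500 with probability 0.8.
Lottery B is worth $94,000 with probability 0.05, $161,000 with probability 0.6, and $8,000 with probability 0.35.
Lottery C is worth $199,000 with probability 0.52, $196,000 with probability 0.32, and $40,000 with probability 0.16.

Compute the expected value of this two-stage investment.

$114,420

EV(A) = 0.2 × 195000 + 0.8 × (-46500) = 39000 − 37200 = 1800
EV(B) = 0.05 × 94000 + 0.6 × 161000 + 0.35 × 8000 = 4700 + 96600 + 2800 = 104100
EV(C) = 0.52 × 199000 + 0.32 × 196000 + 0.16 × 40000 = 103480 + 62720 + 6400 = 172600
Overall = 0.1 × 1800 + 0.6 × 104100 + 0.3 × 172600 = 180 + 62460 + 51780 = 114420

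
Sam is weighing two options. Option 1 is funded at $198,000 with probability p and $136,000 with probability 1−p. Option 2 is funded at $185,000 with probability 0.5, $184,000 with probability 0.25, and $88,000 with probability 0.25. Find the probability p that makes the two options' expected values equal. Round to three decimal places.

p = 0.395

EV(Option 2) = 0.5 × 185000 + 0.25 × 184000 + 0.25 × 88000 = 92500 + 46000 + 22000 = 160500
p·198000 + (1−p)·136000 = 160500
62000p + 136000 = 160500
p = (160500 − 136000) / 62000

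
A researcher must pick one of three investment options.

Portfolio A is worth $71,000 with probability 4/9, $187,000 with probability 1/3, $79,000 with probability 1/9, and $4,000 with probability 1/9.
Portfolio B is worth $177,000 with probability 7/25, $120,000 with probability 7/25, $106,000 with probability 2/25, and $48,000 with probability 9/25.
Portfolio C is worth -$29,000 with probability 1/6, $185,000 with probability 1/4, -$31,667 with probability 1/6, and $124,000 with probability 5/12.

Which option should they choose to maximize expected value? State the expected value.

Portfolio A = 4/9 × 71000 + 1/3 × 187000 + 1/9 × 79000 + 1/9 × 4000 = 31555.5556 + 62333.3333 + 8777.7778 + 444.4444 = 103111.1111
Portfolio B = 7/25 × 177000 + 7/25 × 120000 + 2/25 × 106000 + 9/25 × 48000 = 49560 + 33600 + 8480 + 17280 = 108920
Portfolio C = 1/6 × (-29000) + 1/4 × 185000 + 1/6 × (-31667) + 5/12 × 124000 = -4833.3333 + 46250 − 5277.8333 + 51666.6667 = 87805.5

Portfolio B ($108,920)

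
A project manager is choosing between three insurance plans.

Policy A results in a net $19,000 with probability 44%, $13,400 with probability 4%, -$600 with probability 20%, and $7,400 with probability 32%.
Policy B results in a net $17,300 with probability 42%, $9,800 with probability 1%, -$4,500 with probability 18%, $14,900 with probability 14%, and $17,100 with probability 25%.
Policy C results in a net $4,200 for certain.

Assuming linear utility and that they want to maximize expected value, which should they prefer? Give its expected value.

Policy A = 0.44 × 19000 + 0.04 × 13400 + 0.2 × (-600) + 0.32 × 7400 = 8360 + 536 − 120 + 2368 = 11144
Policy B = 0.42 × 17300 + 0.01 × 9800 + 0.18 × (-4500) + 0.14 × 14900 + 0.25 × 17100 = 7266 + 98 − 810 + 2086 + 4275 = 12915
Policy C: 4200 (certain)

Policy B ($12,915)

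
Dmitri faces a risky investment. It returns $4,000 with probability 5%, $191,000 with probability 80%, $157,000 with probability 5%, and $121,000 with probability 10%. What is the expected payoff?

$172,950

EV = 0.05 × 4000 + 0.8 × 191000 + 0.05 × 157000 + 0.1 × 121000 = 200 + 152800 + 7850 + 12100 = 172950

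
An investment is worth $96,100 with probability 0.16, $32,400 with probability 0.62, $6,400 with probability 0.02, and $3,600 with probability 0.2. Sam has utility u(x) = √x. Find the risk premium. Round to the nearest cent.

E[u] = 0.16·√96100 + 0.62·√32400 + 0.02·√6400 + 0.2·√3600 = 0.16·310 + 0.62·180 + 0.02·80 + 0.2·60 = 174.8
CE = (174.8)² = 30555.04
Risk premium = EV − CE = 36312 − 30555.04 = 5756.96

$5,756.96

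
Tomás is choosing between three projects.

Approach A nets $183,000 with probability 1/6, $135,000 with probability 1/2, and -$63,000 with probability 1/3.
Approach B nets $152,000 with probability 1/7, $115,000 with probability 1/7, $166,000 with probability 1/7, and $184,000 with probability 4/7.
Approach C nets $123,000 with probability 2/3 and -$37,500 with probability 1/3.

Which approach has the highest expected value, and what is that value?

Approach B ($167,000)

Approach A = 1/6 × 183000 + 1/2 × 135000 + 1/3 × (-63000) = 30500 + 67500 − 21000 = 77000
Approach B = 1/7 × 152000 + 1/7 × 115000 + 1/7 × 166000 + 4/7 × 184000 = 21714.2857 + 16428.5714 + 23714.2857 + 105142.8571 = 167000
Approach C = 2/3 × 123000 + 1/3 × (-37500) = 82000 − 12500 = 69500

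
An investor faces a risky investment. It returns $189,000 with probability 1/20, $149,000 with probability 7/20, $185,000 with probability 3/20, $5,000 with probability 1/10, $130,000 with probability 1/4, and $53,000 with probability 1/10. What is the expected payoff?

EV = 1/20 × 189000 + 7/20 × 149000 + 3/20 × 185000 + 1/10 × 5000 + 1/4 × 130000 + 1/10 × 53000 = 9450 + 52150 + 27750 + 500 + 32500 + 5300 = 127650

$127,650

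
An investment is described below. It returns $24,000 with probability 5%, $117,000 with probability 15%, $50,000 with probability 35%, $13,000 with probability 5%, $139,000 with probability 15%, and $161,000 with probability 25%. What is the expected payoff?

$98,000

EV = 0.05 × 24000 + 0.15 × 117000 + 0.35 × 50000 + 0.05 × 13000 + 0.15 × 139000 + 0.25 × 161000 = 1200 + 17550 + 17500 + 650 + 20850 + 40250 = 98000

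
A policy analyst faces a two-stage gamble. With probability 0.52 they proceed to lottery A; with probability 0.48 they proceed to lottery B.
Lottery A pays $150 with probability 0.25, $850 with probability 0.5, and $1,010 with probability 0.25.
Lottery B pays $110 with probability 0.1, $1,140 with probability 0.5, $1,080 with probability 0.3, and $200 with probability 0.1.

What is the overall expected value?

$815.80

EV(A) = 0.25 × 150 + 0.5 × 850 + 0.25 × 1010 = 37.5 + 425 + 252.5 = 715
EV(B) = 0.1 × 110 + 0.5 × 1140 + 0.3 × 1080 + 0.1 × 200 = 11 + 570 + 324 + 20 = 925
Overall = 0.52 × 715 + 0.48 × 925 = 371.8 + 444 = 815.8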